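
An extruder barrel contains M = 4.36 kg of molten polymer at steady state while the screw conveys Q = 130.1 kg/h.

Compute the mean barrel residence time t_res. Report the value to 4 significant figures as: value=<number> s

Convert throughput: Q = 130.1 kg/h = 130.1/3600 = 0.0361389 kg/s
t_res = M / Q_s = 4.36 ÷ 0.0361389 = 120.646 s

value=120.6 s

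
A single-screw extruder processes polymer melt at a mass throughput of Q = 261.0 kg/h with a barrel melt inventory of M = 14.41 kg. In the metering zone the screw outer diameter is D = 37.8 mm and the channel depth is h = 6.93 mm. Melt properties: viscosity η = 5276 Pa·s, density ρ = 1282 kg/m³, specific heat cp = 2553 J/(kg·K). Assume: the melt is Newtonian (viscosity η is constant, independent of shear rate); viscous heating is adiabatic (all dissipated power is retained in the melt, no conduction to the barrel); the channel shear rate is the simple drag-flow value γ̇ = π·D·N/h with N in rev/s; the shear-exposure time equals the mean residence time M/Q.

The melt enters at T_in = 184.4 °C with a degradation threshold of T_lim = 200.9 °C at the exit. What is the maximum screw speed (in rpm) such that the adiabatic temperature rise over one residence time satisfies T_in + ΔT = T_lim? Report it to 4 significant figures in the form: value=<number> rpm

value=25.13 rpm

Convert throughput: Q = 261.0 kg/h = 261.0/3600 = 0.0725 kg/s
t_res = M / Q_s = 14.41 ÷ 0.0725 = 198.759 s
Convert to metres: D = 0.0378 m, h = 0.00693 m
ΔT_a = T_lim − T_in = 200.9 − 184.4 = 16.5 K
γ̇_max² = ΔT_a·ρ·cp/(η·t_res) = 16.5·1282·2553/(5276·198.759) = 51.4982 s⁻²
γ̇_max = sqrt(51.4982) = 7.17622 s⁻¹
N_max = γ̇_max h / (πD) = 7.17622·0.00693/(π·0.0378) = 0.418782 rev/s → ×60 = 25.1269 rpm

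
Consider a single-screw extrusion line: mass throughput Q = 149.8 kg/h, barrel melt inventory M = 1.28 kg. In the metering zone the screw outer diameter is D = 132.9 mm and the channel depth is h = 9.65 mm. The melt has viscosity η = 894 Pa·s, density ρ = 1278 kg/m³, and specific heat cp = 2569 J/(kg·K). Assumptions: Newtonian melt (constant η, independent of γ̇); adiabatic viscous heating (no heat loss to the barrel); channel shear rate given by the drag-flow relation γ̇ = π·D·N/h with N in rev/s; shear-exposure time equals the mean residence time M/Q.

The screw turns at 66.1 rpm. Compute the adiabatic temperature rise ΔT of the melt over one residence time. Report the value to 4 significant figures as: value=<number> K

Convert throughput: Q = 149.8 kg/h = 149.8/3600 = 0.0416111 kg/s
t_res = M / Q_s = 1.28 / 0.0416111 = 30.761 s
Geometry in metres: D = 132.9 mm → 0.1329 m, h = 9.65 mm → 0.00965 m; screw speed N = 66.1 rpm = 1.10167 rev/s
γ̇ = π D N / h = (π)(0.1329)(1.10167) / 0.00965 = 47.6648 s⁻¹
ΔT = η·γ̇²·t_res/(ρ·cp) = [894 × 47.6648² × 30.761] / [1278 × 2569] = 19.03 K

value=19.03 K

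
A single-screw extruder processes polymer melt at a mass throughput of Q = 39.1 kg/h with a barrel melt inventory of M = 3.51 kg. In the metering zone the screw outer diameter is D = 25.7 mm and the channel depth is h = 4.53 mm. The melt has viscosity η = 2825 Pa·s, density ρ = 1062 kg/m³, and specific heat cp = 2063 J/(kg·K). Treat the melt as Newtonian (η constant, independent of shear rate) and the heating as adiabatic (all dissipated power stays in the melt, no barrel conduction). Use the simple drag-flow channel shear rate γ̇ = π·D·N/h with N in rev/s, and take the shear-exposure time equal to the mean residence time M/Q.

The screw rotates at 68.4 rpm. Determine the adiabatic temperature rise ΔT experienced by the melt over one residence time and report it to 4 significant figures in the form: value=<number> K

value=172.0 K

Convert throughput: Q = 39.1 kg/h = 39.1/3600 = 0.0108611 kg/s
t_res = M / Q_s = 3.51 / 0.0108611 = 323.171 s
D = 25.7 mm = 0.0257 m;  h = 4.53 mm = 0.00453 m;  N = 68.4 rpm / 60 = 1.14 rev/s
Shear rate: γ̇ = πDN/h = π·0.0257·1.14/0.00453 = 20.3184 s⁻¹
Adiabatic rise: ΔT = η γ̇² t_res / (ρ cp) = 2825·(20.3184)²·323.171 / (1062·2063) = 172.031 K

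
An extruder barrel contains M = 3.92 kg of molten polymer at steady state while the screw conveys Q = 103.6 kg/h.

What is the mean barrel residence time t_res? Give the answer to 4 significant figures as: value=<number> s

value=136.2 s

Convert throughput: Q = 103.6 kg/h = 103.6/3600 = 0.0287778 kg/s
Mean residence time: t_res = M/Q_s = 3.92 kg / 0.0287778 kg/s = 136.216 s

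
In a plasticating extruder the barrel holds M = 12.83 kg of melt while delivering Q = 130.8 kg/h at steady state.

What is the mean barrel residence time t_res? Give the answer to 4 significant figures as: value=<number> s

value=353.1 s

Throughput in SI: Q_s = 130.8 kg/h ÷ 3600 s/h = 0.0363333 kg/s
t_res = M / Q_s = 12.83 ÷ 0.0363333 = 353.119 s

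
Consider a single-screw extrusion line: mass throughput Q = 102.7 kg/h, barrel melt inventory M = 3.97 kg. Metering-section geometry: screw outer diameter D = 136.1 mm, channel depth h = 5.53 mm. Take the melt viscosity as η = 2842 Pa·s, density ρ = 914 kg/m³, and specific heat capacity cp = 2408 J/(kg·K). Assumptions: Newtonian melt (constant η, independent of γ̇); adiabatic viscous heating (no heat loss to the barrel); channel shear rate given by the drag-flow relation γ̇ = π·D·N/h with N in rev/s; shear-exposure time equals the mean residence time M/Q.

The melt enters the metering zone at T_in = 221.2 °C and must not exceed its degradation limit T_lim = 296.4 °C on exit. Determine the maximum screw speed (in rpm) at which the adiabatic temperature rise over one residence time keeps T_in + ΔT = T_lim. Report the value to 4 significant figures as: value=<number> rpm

value=15.87 rpm

Convert throughput: Q = 102.7 kg/h = 102.7/3600 = 0.0285278 kg/s
t_res = M / Q_s = 3.97 / 0.0285278 = 139.163 s
Convert to metres: D = 0.1361 m, h = 0.00553 m
ΔT_a = T_lim − T_in = 296.4 °C − 221.2 °C = 75.2 K
Invert ΔT = ηγ̇²t_res/(ρcp) for γ̇: γ̇_max² = ΔT_a ρ cp / (η t_res) = 75.2·914·2408 / (2842·139.163) = 418.479 s⁻²
γ̇_max = √418.479 = 20.4568 s⁻¹
N_max = γ̇_max·h / (π·D) = 20.4568 · 0.00553 / (π · 0.1361) = 0.264578 rev/s = 15.8747 rpm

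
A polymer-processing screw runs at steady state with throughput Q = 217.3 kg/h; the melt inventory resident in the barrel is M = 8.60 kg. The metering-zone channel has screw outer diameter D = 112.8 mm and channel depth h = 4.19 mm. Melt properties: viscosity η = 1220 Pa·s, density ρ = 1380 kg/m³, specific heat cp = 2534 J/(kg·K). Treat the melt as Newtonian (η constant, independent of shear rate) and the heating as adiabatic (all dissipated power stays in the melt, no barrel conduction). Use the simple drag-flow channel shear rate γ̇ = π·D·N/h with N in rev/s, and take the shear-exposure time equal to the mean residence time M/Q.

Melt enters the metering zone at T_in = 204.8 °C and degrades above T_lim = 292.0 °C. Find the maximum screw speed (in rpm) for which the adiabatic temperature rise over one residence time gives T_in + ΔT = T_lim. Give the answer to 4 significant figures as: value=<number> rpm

value=29.71 rpm

Convert throughput: Q = 217.3 kg/h = 217.3/3600 = 0.0603611 kg/s
Mean residence time: t_res = M/Q_s = 8.60 kg / 0.0603611 kg/s = 142.476 s
Convert to metres: D = 0.1128 m, h = 0.00419 m
ΔT_a = T_lim − T_in = 292.0 °C − 204.8 °C = 87.2 K
γ̇_max² = ΔT_a·ρ·cp / (η·t_res) = [87.2 × 1380 × 2534] / [1220 × 142.476] = 1754.29 s⁻²
Take the square root: γ̇_max = √(1754.29) = 41.8842 s⁻¹
N_max = γ̇_max h / (πD) = 41.8842·0.00419/(π·0.1128) = 0.495228 rev/s → ×60 = 29.7137 rpm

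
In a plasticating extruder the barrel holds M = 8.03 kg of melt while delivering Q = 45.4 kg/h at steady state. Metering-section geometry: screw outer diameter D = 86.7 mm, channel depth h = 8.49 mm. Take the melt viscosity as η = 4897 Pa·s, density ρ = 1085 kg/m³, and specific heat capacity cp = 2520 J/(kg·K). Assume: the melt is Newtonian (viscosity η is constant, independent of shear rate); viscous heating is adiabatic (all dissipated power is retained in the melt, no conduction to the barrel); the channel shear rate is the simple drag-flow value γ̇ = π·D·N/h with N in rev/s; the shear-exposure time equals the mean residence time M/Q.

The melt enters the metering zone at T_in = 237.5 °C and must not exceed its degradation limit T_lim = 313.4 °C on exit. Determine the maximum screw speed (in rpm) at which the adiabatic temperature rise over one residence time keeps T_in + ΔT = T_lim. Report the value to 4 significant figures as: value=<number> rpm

Q_s = Q / 3600 = 45.4 / 3600 = 0.0126111 kg/s
t_res = M / Q_s = 8.03 ÷ 0.0126111 = 636.74 s
D = 86.7 mm = 0.0867 m;  h = 8.49 mm = 0.00849 m
ΔT_a = T_lim − T_in = 313.4 °C − 237.5 °C = 75.9 K
γ̇_max² = ΔT_a·ρ·cp/(η·t_res) = 75.9·1085·2520/(4897·636.74) = 66.5549 s⁻²
Take the square root: γ̇_max = √(66.5549) = 8.15812 s⁻¹
N_max = γ̇_max h / (πD) = 8.15812·0.00849/(π·0.0867) = 0.25429 rev/s → ×60 = 15.2574 rpm

value=15.26 rpm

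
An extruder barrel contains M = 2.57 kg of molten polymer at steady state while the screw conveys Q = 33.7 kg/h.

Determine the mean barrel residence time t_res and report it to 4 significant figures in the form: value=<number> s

Q_s = Q / 3600 = 33.7 / 3600 = 0.00936111 kg/s
t_res = M / Q_s = 2.57 / 0.00936111 = 274.54 s

value=274.5 s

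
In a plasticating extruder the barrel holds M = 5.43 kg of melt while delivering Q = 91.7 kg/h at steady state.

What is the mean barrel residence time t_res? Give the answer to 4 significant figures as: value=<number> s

Q_s = Q / 3600 = 91.7 / 3600 = 0.0254722 kg/s
t_res = M / Q_s = 5.43 / 0.0254722 = 213.173 s

value=213.2 s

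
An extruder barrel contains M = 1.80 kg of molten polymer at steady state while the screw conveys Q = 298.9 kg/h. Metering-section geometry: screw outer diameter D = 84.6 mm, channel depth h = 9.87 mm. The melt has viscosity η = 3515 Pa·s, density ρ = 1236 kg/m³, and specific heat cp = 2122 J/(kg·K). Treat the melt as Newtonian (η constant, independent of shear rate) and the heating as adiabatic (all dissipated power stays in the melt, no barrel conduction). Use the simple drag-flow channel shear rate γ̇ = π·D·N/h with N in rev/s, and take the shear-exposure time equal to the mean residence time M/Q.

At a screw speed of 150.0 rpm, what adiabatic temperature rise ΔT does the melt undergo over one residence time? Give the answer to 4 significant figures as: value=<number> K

Throughput in SI: Q_s = 298.9 kg/h ÷ 3600 s/h = 0.0830278 kg/s
t_res = M / Q_s = 1.80 ÷ 0.0830278 = 21.6795 s
Convert to SI: D = 0.0846 m, h = 0.00987 m, N = 150.0/60 = 2.5 rev/s
γ̇ = π·D·N / h = π · 0.0846 · 2.5 / 0.00987 = 67.3198 s⁻¹
Adiabatic rise: ΔT = η γ̇² t_res / (ρ cp) = 3515·(67.3198)²·21.6795 / (1236·2122) = 131.673 K

value=131.7 K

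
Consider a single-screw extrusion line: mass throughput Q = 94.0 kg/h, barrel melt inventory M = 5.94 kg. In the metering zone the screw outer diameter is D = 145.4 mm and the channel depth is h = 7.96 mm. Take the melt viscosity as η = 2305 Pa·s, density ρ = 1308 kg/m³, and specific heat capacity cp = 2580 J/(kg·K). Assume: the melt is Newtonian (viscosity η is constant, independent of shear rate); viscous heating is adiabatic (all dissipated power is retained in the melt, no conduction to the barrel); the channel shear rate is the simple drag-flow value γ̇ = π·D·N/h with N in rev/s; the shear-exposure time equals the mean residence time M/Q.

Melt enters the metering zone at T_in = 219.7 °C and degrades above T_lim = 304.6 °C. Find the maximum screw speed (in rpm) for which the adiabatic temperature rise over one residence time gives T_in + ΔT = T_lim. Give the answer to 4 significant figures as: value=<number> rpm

Q_s = Q / 3600 = 94.0 / 3600 = 0.0261111 kg/s
Mean residence time: t_res = M/Q_s = 5.94 kg / 0.0261111 kg/s = 227.489 s
D = 145.4 mm = 0.1454 m;  h = 7.96 mm = 0.00796 m
Allowable rise: ΔT_a = T_lim − T_in = 304.6 − 219.7 = 84.9 K
Invert ΔT = ηγ̇²t_res/(ρcp) for γ̇: γ̇_max² = ΔT_a ρ cp / (η t_res) = 84.9·1308·2580 / (2305·227.489) = 546.39 s⁻²
γ̇_max = sqrt(546.39) = 23.375 s⁻¹
Solve γ̇ = πDN/h for N: N_max = γ̇_max·h/(π·D) = 23.375 × 0.00796 / (π × 0.1454) = 0.407334 rev/s = 24.44 rpm

value=24.44 rpm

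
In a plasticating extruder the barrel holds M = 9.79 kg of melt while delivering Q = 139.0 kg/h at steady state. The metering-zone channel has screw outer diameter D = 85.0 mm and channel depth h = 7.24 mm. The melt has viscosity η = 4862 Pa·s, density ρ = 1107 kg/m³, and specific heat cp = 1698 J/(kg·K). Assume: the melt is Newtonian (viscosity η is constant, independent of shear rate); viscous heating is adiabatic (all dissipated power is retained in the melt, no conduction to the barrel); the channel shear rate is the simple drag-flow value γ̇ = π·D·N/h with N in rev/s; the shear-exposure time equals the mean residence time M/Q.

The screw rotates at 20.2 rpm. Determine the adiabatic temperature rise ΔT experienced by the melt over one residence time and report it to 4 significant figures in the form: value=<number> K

Convert throughput: Q = 139.0 kg/h = 139.0/3600 = 0.0386111 kg/s
t_res = M / Q_s = 9.79 ÷ 0.0386111 = 253.554 s
Convert to SI: D = 0.085 m, h = 0.00724 m, N = 20.2/60 = 0.336667 rev/s
Shear rate: γ̇ = πDN/h = π·0.085·0.336667/0.00724 = 12.4174 s⁻¹
Adiabatic rise: ΔT = η γ̇² t_res / (ρ cp) = 4862·(12.4174)²·253.554 / (1107·1698) = 101.126 K

value=101.1 K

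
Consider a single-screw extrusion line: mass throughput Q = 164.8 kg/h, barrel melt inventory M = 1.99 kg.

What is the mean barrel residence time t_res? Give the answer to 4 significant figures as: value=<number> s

Q_s = Q / 3600 = 164.8 / 3600 = 0.0457778 kg/s
Mean residence time: t_res = M/Q_s = 1.99 kg / 0.0457778 kg/s = 43.4709 s

value=43.47 s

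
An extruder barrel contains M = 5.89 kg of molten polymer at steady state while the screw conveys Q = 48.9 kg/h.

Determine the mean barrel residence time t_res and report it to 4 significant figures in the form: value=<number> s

value=433.6 s

Throughput in SI: Q_s = 48.9 kg/h ÷ 3600 s/h = 0.0135833 kg/s
t_res = M / Q_s = 5.89 / 0.0135833 = 433.62 s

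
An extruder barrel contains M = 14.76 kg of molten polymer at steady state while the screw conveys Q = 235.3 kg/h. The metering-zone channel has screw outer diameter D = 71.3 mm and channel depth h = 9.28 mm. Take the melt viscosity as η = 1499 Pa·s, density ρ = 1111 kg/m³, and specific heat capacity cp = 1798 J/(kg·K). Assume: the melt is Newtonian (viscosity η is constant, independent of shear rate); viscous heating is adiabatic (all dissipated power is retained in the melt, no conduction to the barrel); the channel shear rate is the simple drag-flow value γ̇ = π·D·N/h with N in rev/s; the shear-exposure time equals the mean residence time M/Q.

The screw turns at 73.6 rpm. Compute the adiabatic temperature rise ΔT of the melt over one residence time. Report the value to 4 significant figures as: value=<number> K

value=148.6 K

Convert throughput: Q = 235.3 kg/h = 235.3/3600 = 0.0653611 kg/s
Mean residence time: t_res = M/Q_s = 14.76 kg / 0.0653611 kg/s = 225.822 s
D = 71.3 mm = 0.0713 m;  h = 9.28 mm = 0.00928 m;  N = 73.6 rpm / 60 = 1.22667 rev/s
γ̇ = π D N / h = (π)(0.0713)(1.22667) / 0.00928 = 29.6086 s⁻¹
Adiabatic rise: ΔT = η γ̇² t_res / (ρ cp) = 1499·(29.6086)²·225.822 / (1111·1798) = 148.56 K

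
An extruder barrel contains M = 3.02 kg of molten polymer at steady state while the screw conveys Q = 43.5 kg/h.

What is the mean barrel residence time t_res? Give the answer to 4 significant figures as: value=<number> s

value=249.9 s

Q_s = Q / 3600 = 43.5 / 3600 = 0.0120833 kg/s
t_res = M / Q_s = 3.02 / 0.0120833 = 249.931 s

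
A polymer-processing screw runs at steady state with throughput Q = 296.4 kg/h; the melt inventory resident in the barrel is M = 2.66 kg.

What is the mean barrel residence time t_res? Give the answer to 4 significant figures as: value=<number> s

Throughput in SI: Q_s = 296.4 kg/h ÷ 3600 s/h = 0.0823333 kg/s
t_res = M / Q_s = 2.66 ÷ 0.0823333 = 32.3077 s

value=32.31 s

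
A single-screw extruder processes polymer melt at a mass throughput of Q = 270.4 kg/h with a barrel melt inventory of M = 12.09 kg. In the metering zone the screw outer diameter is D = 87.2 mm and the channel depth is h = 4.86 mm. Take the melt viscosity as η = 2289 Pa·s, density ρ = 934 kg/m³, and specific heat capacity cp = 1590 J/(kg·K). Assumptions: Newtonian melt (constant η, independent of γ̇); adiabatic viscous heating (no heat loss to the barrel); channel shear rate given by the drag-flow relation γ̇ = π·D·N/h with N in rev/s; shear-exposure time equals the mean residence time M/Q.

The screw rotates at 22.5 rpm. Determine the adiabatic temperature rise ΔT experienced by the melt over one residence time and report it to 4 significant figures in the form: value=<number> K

Throughput in SI: Q_s = 270.4 kg/h ÷ 3600 s/h = 0.0751111 kg/s
Mean residence time: t_res = M/Q_s = 12.09 kg / 0.0751111 kg/s = 160.962 s
D = 87.2 mm = 0.0872 m;  h = 4.86 mm = 0.00486 m;  N = 22.5 rpm / 60 = 0.375 rev/s
γ̇ = π D N / h = (π)(0.0872)(0.375) / 0.00486 = 21.1379 s⁻¹
Adiabatic rise: ΔT = η γ̇² t_res / (ρ cp) = 2289·(21.1379)²·160.962 / (934·1590) = 110.853 K

value=110.9 K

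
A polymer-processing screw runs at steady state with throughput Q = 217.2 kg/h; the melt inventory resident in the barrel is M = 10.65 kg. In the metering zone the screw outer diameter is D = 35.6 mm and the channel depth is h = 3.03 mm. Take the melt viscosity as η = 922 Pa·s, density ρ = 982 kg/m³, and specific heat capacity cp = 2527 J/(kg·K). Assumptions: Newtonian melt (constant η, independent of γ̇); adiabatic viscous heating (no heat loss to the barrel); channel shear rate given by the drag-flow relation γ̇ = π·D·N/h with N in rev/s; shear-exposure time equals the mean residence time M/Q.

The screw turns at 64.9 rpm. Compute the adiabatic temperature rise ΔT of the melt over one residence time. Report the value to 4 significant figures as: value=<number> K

Q_s = Q / 3600 = 217.2 / 3600 = 0.0603333 kg/s
t_res = M / Q_s = 10.65 / 0.0603333 = 176.519 s
D = 35.6 mm = 0.0356 m;  h = 3.03 mm = 0.00303 m;  N = 64.9 rpm / 60 = 1.08167 rev/s
γ̇ = π·D·N / h = π · 0.0356 · 1.08167 / 0.00303 = 39.9255 s⁻¹
ΔT = η·γ̇²·t_res / (ρ·cp) = 922 · (39.9255)² · 176.519 / (982 · 2527) = 104.546 K

value=104.5 K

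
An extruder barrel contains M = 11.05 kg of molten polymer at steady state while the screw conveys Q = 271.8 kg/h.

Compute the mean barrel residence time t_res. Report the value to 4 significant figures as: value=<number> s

Convert throughput: Q = 271.8 kg/h = 271.8/3600 = 0.0755 kg/s
t_res = M / Q_s = 11.05 ÷ 0.0755 = 146.358 s

value=146.4 s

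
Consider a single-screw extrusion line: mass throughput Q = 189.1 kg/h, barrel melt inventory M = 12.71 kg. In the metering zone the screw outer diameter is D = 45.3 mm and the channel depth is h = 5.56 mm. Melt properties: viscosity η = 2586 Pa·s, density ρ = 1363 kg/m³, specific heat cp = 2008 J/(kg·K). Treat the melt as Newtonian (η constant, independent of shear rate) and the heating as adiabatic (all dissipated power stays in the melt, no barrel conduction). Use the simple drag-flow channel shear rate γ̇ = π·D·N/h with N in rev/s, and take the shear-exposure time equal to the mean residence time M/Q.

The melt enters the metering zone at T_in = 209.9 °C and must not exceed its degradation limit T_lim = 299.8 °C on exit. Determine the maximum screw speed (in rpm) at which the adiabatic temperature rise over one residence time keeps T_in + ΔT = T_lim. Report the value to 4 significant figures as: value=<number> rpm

value=46.48 rpm

Q_s = Q / 3600 = 189.1 / 3600 = 0.0525278 kg/s
t_res = M / Q_s = 12.71 / 0.0525278 = 241.967 s
Convert to metres: D = 0.0453 m, h = 0.00556 m
Allowable rise: ΔT_a = T_lim − T_in = 299.8 − 209.9 = 89.9 K
Invert ΔT = ηγ̇²t_res/(ρcp) for γ̇: γ̇_max² = ΔT_a ρ cp / (η t_res) = 89.9·1363·2008 / (2586·241.967) = 393.219 s⁻²
γ̇_max = sqrt(393.219) = 19.8297 s⁻¹
Solve γ̇ = πDN/h for N: N_max = γ̇_max·h/(π·D) = 19.8297 × 0.00556 / (π × 0.0453) = 0.774718 rev/s = 46.4831 rpm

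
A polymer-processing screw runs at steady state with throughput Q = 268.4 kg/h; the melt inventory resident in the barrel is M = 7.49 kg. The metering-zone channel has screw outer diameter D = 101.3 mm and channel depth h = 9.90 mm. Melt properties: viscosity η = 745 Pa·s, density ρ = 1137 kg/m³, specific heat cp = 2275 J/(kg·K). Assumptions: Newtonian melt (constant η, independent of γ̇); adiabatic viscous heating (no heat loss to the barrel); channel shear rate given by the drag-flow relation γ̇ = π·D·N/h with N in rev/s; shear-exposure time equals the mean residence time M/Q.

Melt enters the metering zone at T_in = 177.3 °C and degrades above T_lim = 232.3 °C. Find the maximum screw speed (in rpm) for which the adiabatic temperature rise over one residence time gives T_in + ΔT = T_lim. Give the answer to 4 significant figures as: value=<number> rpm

Convert throughput: Q = 268.4 kg/h = 268.4/3600 = 0.0745556 kg/s
t_res = M / Q_s = 7.49 / 0.0745556 = 100.462 s
Geometry in SI: D = 101.3 mm → 0.1013 m, h = 9.90 mm → 0.0099 m
Allowable rise: ΔT_a = T_lim − T_in = 232.3 − 177.3 = 55 K
Invert ΔT = ηγ̇²t_res/(ρcp) for γ̇: γ̇_max² = ΔT_a ρ cp / (η t_res) = 55·1137·2275 / (745·100.462) = 1900.84 s⁻²
Take the square root: γ̇_max = √(1900.84) = 43.5987 s⁻¹
Solve γ̇ = πDN/h for N: N_max = γ̇_max·h/(π·D) = 43.5987 × 0.0099 / (π × 0.1013) = 1.35628 rev/s = 81.3768 rpm

value=81.38 rpm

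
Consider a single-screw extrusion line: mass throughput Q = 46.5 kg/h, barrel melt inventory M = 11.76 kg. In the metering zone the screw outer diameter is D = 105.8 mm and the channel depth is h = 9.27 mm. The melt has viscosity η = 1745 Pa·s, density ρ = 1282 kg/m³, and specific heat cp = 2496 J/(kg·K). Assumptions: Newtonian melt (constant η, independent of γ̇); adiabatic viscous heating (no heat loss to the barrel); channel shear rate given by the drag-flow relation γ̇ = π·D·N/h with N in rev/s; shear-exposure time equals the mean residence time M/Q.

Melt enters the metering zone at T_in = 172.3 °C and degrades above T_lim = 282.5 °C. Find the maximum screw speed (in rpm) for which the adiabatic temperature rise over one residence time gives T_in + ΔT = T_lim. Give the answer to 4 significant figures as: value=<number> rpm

value=24.93 rpm

Convert throughput: Q = 46.5 kg/h = 46.5/3600 = 0.0129167 kg/s
Mean residence time: t_res = M/Q_s = 11.76 kg / 0.0129167 kg/s = 910.452 s
D = 105.8 mm = 0.1058 m;  h = 9.27 mm = 0.00927 m
Allowable rise: ΔT_a = T_lim − T_in = 282.5 − 172.3 = 110.2 K
Invert ΔT = ηγ̇²t_res/(ρcp) for γ̇: γ̇_max² = ΔT_a ρ cp / (η t_res) = 110.2·1282·2496 / (1745·910.452) = 221.953 s⁻²
γ̇_max = √221.953 = 14.8981 s⁻¹
N_max = γ̇_max h / (πD) = 14.8981·0.00927/(π·0.1058) = 0.415504 rev/s → ×60 = 24.9302 rpm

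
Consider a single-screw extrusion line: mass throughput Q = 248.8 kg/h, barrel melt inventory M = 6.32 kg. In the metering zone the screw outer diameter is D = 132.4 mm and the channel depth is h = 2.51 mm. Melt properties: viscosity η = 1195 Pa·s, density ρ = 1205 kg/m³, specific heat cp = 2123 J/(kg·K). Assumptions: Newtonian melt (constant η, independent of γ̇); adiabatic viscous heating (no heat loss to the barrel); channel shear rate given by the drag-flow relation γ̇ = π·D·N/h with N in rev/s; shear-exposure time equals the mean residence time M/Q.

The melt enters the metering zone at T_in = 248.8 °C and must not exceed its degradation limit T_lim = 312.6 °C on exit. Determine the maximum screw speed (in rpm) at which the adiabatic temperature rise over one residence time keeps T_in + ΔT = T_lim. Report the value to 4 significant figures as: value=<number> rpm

Throughput in SI: Q_s = 248.8 kg/h ÷ 3600 s/h = 0.0691111 kg/s
Mean residence time: t_res = M/Q_s = 6.32 kg / 0.0691111 kg/s = 91.4469 s
Convert to metres: D = 0.1324 m, h = 0.00251 m
ΔT_a = T_lim − T_in = 312.6 °C − 248.8 °C = 63.8 K
γ̇_max² = ΔT_a·ρ·cp/(η·t_res) = 63.8·1205·2123/(1195·91.4469) = 1493.55 s⁻²
Take the square root: γ̇_max = √(1493.55) = 38.6465 s⁻¹
N_max = γ̇_max h / (πD) = 38.6465·0.00251/(π·0.1324) = 0.233209 rev/s → ×60 = 13.9926 rpm

value=13.99 rpm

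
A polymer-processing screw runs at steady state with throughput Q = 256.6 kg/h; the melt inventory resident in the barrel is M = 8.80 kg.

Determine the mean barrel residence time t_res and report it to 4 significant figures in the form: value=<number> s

value=123.5 s

Q_s = Q / 3600 = 256.6 / 3600 = 0.0712778 kg/s
Mean residence time: t_res = M/Q_s = 8.80 kg / 0.0712778 kg/s = 123.461 s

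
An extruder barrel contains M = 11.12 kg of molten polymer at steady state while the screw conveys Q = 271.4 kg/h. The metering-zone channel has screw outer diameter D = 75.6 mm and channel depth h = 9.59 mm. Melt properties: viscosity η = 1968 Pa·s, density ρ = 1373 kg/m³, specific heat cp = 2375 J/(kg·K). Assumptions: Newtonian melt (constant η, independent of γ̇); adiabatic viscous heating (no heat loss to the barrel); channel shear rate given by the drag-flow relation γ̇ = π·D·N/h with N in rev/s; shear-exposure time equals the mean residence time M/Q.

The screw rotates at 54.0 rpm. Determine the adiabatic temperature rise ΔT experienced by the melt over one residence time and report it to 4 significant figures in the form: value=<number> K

Q_s = Q / 3600 = 271.4 / 3600 = 0.0753889 kg/s
Mean residence time: t_res = M/Q_s = 11.12 kg / 0.0753889 kg/s = 147.502 s
Convert to SI: D = 0.0756 m, h = 0.00959 m, N = 54.0/60 = 0.9 rev/s
γ̇ = π·D·N / h = π · 0.0756 · 0.9 / 0.00959 = 22.2893 s⁻¹
Adiabatic rise: ΔT = η γ̇² t_res / (ρ cp) = 1968·(22.2893)²·147.502 / (1373·2375) = 44.2262 K

value=44.23 K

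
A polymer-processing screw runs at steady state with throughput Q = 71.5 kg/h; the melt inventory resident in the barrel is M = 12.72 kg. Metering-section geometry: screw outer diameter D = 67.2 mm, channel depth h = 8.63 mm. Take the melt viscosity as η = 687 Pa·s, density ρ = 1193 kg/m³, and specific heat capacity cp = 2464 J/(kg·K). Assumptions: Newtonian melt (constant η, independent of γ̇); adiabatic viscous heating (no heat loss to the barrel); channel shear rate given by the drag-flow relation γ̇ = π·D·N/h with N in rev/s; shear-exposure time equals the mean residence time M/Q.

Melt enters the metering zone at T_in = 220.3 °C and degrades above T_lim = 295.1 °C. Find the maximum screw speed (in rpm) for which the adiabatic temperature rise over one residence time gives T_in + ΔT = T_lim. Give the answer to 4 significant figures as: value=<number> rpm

Throughput in SI: Q_s = 71.5 kg/h ÷ 3600 s/h = 0.0198611 kg/s
t_res = M / Q_s = 12.72 ÷ 0.0198611 = 640.448 s
Convert to metres: D = 0.0672 m, h = 0.00863 m
Allowable rise: ΔT_a = T_lim − T_in = 295.1 − 220.3 = 74.8 K
Invert ΔT = ηγ̇²t_res/(ρcp) for γ̇: γ̇_max² = ΔT_a ρ cp / (η t_res) = 74.8·1193·2464 / (687·640.448) = 499.738 s⁻²
γ̇_max = sqrt(499.738) = 22.3548 s⁻¹
N_max = γ̇_max h / (πD) = 22.3548·0.00863/(π·0.0672) = 0.913825 rev/s → ×60 = 54.8295 rpm

value=54.83 rpm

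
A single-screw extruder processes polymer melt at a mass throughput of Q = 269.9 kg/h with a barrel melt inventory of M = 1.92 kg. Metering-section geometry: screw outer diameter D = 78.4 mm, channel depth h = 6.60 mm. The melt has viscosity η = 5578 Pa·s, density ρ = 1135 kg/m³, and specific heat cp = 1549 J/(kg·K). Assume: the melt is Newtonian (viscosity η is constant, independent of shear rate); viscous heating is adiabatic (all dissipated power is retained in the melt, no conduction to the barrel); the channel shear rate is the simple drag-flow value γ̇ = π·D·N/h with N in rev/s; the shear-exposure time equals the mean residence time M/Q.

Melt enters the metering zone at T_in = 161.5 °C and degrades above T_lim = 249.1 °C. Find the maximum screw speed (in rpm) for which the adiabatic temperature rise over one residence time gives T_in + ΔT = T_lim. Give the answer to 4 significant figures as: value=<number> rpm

Throughput in SI: Q_s = 269.9 kg/h ÷ 3600 s/h = 0.0749722 kg/s
Mean residence time: t_res = M/Q_s = 1.92 kg / 0.0749722 kg/s = 25.6095 s
Convert to metres: D = 0.0784 m, h = 0.0066 m
Allowable rise: ΔT_a = T_lim − T_in = 249.1 − 161.5 = 87.6 K
Invert ΔT = ηγ̇²t_res/(ρcp) for γ̇: γ̇_max² = ΔT_a ρ cp / (η t_res) = 87.6·1135·1549 / (5578·25.6095) = 1078.13 s⁻²
γ̇_max = sqrt(1078.13) = 32.8349 s⁻¹
Solve γ̇ = πDN/h for N: N_max = γ̇_max·h/(π·D) = 32.8349 × 0.0066 / (π × 0.0784) = 0.879861 rev/s = 52.7917 rpm

value=52.79 rpm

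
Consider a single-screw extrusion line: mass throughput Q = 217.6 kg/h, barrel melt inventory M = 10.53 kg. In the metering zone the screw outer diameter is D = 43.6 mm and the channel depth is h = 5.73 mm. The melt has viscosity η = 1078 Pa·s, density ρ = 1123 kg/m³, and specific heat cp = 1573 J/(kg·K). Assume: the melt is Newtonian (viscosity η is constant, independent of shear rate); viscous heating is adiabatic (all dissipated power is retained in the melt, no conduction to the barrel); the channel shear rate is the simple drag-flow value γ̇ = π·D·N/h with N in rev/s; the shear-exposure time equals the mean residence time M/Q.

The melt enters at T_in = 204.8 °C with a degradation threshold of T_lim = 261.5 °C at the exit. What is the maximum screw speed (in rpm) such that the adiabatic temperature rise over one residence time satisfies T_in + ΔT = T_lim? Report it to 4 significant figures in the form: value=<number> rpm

value=57.97 rpm

Throughput in SI: Q_s = 217.6 kg/h ÷ 3600 s/h = 0.0604444 kg/s
Mean residence time: t_res = M/Q_s = 10.53 kg / 0.0604444 kg/s = 174.21 s
Convert to metres: D = 0.0436 m, h = 0.00573 m
ΔT_a = T_lim − T_in = 261.5 °C − 204.8 °C = 56.7 K
γ̇_max² = ΔT_a·ρ·cp / (η·t_res) = [56.7 × 1123 × 1573] / [1078 × 174.21] = 533.336 s⁻²
γ̇_max = √533.336 = 23.0941 s⁻¹
Solve γ̇ = πDN/h for N: N_max = γ̇_max·h/(π·D) = 23.0941 × 0.00573 / (π × 0.0436) = 0.966092 rev/s = 57.9655 rpm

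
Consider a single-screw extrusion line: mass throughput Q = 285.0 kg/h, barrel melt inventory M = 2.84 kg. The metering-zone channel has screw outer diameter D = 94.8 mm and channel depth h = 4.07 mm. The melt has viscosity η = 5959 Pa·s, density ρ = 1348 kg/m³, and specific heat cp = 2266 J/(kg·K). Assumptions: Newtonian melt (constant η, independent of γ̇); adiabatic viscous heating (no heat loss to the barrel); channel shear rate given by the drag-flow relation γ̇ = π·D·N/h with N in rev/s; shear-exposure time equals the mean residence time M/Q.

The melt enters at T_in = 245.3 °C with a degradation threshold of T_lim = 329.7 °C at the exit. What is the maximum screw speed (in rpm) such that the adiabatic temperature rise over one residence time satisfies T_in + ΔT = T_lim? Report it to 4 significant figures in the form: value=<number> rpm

Convert throughput: Q = 285.0 kg/h = 285.0/3600 = 0.0791667 kg/s
t_res = M / Q_s = 2.84 ÷ 0.0791667 = 35.8737 s
D = 94.8 mm = 0.0948 m;  h = 4.07 mm = 0.00407 m
Allowable rise: ΔT_a = T_lim − T_in = 329.7 − 245.3 = 84.4 K
γ̇_max² = ΔT_a·ρ·cp/(η·t_res) = 84.4·1348·2266/(5959·35.8737) = 1205.99 s⁻²
Take the square root: γ̇_max = √(1205.99) = 34.7273 s⁻¹
N_max = γ̇_max·h / (π·D) = 34.7273 · 0.00407 / (π · 0.0948) = 0.474578 rev/s = 28.4747 rpm

value=28.47 rpm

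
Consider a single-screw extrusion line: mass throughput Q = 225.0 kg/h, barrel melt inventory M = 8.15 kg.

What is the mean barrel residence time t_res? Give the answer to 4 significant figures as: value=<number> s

Q_s = Q / 3600 = 225.0 / 3600 = 0.0625 kg/s
t_res = M / Q_s = 8.15 ÷ 0.0625 = 130.4 s

value=130.4 s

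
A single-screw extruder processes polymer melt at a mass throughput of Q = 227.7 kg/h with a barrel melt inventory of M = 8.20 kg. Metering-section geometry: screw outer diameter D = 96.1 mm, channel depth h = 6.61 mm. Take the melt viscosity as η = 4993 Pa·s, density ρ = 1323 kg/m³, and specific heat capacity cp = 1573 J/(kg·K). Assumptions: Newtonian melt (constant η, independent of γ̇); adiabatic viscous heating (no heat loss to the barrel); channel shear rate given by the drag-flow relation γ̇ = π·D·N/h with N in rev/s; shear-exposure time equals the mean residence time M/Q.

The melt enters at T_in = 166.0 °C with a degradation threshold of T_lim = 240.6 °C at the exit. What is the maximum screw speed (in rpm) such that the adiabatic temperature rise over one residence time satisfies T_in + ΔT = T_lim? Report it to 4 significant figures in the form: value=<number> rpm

Q_s = Q / 3600 = 227.7 / 3600 = 0.06325 kg/s
Mean residence time: t_res = M/Q_s = 8.20 kg / 0.06325 kg/s = 129.644 s
D = 96.1 mm = 0.0961 m;  h = 6.61 mm = 0.00661 m
Allowable rise: ΔT_a = T_lim − T_in = 240.6 − 166.0 = 74.6 K
γ̇_max² = ΔT_a·ρ·cp/(η·t_res) = 74.6·1323·1573/(4993·129.644) = 239.835 s⁻²
γ̇_max = sqrt(239.835) = 15.4866 s⁻¹
N_max = γ̇_max·h / (π·D) = 15.4866 · 0.00661 / (π · 0.0961) = 0.339066 rev/s = 20.344 rpm

value=20.34 rpm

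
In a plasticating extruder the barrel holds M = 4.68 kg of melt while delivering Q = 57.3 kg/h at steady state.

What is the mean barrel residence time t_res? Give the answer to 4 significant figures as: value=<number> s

Q_s = Q / 3600 = 57.3 / 3600 = 0.0159167 kg/s
t_res = M / Q_s = 4.68 / 0.0159167 = 294.031 s

value=294.0 s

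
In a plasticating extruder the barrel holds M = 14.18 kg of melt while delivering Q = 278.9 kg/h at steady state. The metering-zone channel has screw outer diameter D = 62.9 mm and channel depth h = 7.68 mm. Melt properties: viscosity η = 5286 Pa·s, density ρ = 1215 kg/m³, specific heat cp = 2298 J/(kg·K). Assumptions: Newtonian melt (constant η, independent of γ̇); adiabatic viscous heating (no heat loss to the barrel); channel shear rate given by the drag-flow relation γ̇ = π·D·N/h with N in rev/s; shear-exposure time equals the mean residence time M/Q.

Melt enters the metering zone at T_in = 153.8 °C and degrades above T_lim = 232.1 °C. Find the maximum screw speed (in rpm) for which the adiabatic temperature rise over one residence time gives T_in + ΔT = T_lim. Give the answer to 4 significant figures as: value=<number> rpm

Convert throughput: Q = 278.9 kg/h = 278.9/3600 = 0.0774722 kg/s
t_res = M / Q_s = 14.18 ÷ 0.0774722 = 183.033 s
Geometry in SI: D = 62.9 mm → 0.0629 m, h = 7.68 mm → 0.00768 m
Allowable rise: ΔT_a = T_lim − T_in = 232.1 − 153.8 = 78.3 K
Invert ΔT = ηγ̇²t_res/(ρcp) for γ̇: γ̇_max² = ΔT_a ρ cp / (η t_res) = 78.3·1215·2298 / (5286·183.033) = 225.96 s⁻²
γ̇_max = sqrt(225.96) = 15.032 s⁻¹
N_max = γ̇_max h / (πD) = 15.032·0.00768/(π·0.0629) = 0.584219 rev/s → ×60 = 35.0532 rpm

value=35.05 rpm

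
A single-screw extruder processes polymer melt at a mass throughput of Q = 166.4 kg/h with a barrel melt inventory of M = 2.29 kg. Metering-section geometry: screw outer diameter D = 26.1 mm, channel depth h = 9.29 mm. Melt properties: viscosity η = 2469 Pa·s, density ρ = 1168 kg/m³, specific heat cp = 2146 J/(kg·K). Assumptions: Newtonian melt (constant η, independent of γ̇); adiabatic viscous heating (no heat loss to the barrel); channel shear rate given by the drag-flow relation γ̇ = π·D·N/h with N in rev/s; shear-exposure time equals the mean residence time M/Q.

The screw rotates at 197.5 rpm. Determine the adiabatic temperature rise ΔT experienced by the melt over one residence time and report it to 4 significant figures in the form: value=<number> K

value=41.19 K

Convert throughput: Q = 166.4 kg/h = 166.4/3600 = 0.0462222 kg/s
t_res = M / Q_s = 2.29 ÷ 0.0462222 = 49.5433 s
Convert to SI: D = 0.0261 m, h = 0.00929 m, N = 197.5/60 = 3.29167 rev/s
γ̇ = π·D·N / h = π · 0.0261 · 3.29167 / 0.00929 = 29.053 s⁻¹
ΔT = η·γ̇²·t_res/(ρ·cp) = [2469 × 29.053² × 49.5433] / [1168 × 2146] = 41.1921 K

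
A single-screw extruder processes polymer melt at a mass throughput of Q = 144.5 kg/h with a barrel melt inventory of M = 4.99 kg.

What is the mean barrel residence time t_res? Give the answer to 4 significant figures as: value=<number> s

value=124.3 s

Throughput in SI: Q_s = 144.5 kg/h ÷ 3600 s/h = 0.0401389 kg/s
Mean residence time: t_res = M/Q_s = 4.99 kg / 0.0401389 kg/s = 124.318 s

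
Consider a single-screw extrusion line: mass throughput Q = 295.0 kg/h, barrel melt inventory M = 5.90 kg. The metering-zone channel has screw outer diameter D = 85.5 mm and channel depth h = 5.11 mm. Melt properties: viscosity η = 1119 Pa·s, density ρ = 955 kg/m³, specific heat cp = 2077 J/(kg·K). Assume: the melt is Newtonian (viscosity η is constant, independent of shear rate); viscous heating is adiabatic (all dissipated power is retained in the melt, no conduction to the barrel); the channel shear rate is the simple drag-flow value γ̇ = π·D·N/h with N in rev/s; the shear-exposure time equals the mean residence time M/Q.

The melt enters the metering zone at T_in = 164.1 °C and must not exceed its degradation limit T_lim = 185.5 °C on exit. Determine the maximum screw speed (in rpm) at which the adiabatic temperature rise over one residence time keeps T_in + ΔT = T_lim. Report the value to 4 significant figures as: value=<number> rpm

value=26.20 rpm

Throughput in SI: Q_s = 295.0 kg/h ÷ 3600 s/h = 0.0819444 kg/s
t_res = M / Q_s = 5.90 / 0.0819444 = 72 s
Convert to metres: D = 0.0855 m, h = 0.00511 m
ΔT_a = T_lim − T_in = 185.5 °C − 164.1 °C = 21.4 K
γ̇_max² = ΔT_a·ρ·cp / (η·t_res) = [21.4 × 955 × 2077] / [1119 × 72] = 526.855 s⁻²
γ̇_max = √526.855 = 22.9533 s⁻¹
Solve γ̇ = πDN/h for N: N_max = γ̇_max·h/(π·D) = 22.9533 × 0.00511 / (π × 0.0855) = 0.436667 rev/s = 26.2 rpm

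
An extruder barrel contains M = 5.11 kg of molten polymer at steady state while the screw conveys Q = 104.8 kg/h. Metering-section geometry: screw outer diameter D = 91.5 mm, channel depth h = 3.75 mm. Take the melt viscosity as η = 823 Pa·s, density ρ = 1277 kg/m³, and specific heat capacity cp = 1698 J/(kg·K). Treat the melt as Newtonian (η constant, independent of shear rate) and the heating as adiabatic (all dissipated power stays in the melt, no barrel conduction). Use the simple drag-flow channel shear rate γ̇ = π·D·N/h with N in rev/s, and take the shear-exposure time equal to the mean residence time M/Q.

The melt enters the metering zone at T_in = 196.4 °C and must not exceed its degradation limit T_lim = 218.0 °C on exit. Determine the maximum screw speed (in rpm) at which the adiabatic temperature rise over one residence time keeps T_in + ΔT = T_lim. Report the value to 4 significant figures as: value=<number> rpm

Throughput in SI: Q_s = 104.8 kg/h ÷ 3600 s/h = 0.0291111 kg/s
Mean residence time: t_res = M/Q_s = 5.11 kg / 0.0291111 kg/s = 175.534 s
Convert to metres: D = 0.0915 m, h = 0.00375 m
Allowable rise: ΔT_a = T_lim − T_in = 218.0 − 196.4 = 21.6 K
Invert ΔT = ηγ̇²t_res/(ρcp) for γ̇: γ̇_max² = ΔT_a ρ cp / (η t_res) = 21.6·1277·1698 / (823·175.534) = 324.206 s⁻²
γ̇_max = √324.206 = 18.0057 s⁻¹
Solve γ̇ = πDN/h for N: N_max = γ̇_max·h/(π·D) = 18.0057 × 0.00375 / (π × 0.0915) = 0.234893 rev/s = 14.0936 rpm

value=14.09 rpm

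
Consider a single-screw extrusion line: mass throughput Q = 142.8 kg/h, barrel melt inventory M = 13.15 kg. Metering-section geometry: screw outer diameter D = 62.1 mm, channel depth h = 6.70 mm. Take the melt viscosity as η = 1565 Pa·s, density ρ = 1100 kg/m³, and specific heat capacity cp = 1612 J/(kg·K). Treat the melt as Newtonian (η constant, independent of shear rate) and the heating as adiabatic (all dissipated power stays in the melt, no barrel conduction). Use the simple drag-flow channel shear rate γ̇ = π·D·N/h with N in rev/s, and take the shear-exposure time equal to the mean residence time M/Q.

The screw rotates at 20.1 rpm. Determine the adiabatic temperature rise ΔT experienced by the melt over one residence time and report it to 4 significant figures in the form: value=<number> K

value=27.84 K

Convert throughput: Q = 142.8 kg/h = 142.8/3600 = 0.0396667 kg/s
t_res = M / Q_s = 13.15 ÷ 0.0396667 = 331.513 s
Convert to SI: D = 0.0621 m, h = 0.0067 m, N = 20.1/60 = 0.335 rev/s
Shear rate: γ̇ = πDN/h = π·0.0621·0.335/0.0067 = 9.75465 s⁻¹
ΔT = η·γ̇²·t_res / (ρ·cp) = 1565 · (9.75465)² · 331.513 / (1100 · 1612) = 27.8407 K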